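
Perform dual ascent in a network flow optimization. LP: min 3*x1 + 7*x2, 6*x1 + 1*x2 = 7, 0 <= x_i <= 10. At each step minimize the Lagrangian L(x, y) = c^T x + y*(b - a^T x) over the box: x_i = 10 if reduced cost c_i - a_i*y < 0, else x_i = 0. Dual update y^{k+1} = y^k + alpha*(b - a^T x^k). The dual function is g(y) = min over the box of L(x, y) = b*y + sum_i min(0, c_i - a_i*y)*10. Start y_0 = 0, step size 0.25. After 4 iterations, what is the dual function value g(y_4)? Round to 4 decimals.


Dual ascent for LP: min 3*x1 + 7*x2, 6*x1 + 1*x2 = 7, 0 <= x_i <= 10
Step 1: y^k = 0.0, reduced costs: (3.0, 7.0)
  x^k = (0.0, 0.0), subgradient = b - a^T x = 7.0
  y^{k+1} = 0.0 + 0.25*7.0 = 1.75
Step 2: y^k = 1.75, reduced costs: (-7.5, 5.25)
  x^k = (10.0, 0.0), subgradient = b - a^T x = -53.0
  y^{k+1} = 1.75 + 0.25*-53.0 = -11.5
Step 3: y^k = -11.5, reduced costs: (72.0, 18.5)
  x^k = (0.0, 0.0), subgradient = b - a^T x = 7.0
  y^{k+1} = -11.5 + 0.25*7.0 = -9.75
Step 4: y^k = -9.75, reduced costs: (61.5, 16.75)
  x^k = (0.0, 0.0), subgradient = b - a^T x = 7.0
  y^{k+1} = -9.75 + 0.25*7.0 = -8.0
Dual objective at y_4 = -8.0: reduced costs (51.0, 15.0), box minimizer x = (0.0, 0.0)
g(y_4) = b*y + (c1 - a1*y)*x1 + (c2 - a2*y)*x2 = 7*(-8.0) + 51.0*0.0 + 15.0*0.0 = -56.0 + 0.0 + 0.0 = -56.0


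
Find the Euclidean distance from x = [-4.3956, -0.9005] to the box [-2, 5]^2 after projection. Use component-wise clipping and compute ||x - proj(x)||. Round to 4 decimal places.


Project each component onto [-2, 5].
clip(-4.3956) = -2.0, clip(-0.9005) = -0.9005
Projection = [-2.0, -0.9005]
Squared diffs: [5.7389, 0.0]
Distance = sqrt(5.7389) = 2.3956


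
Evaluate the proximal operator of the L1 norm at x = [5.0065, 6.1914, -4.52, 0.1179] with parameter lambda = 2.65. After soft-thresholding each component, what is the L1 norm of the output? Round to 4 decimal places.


Soft-thresholding with lambda = 2.65:
prox(5.0065) = sign(5.0065)*max(|5.0065| - 2.65, 0) = 2.3565
prox(6.1914) = sign(6.1914)*max(|6.1914| - 2.65, 0) = 3.5414
prox(-4.52) = sign(-4.52)*max(|-4.52| - 2.65, 0) = -1.87
prox(0.1179) = sign(0.1179)*max(|0.1179| - 2.65, 0) = 0.0
prox(x) = [2.3565, 3.5414, -1.87, 0.0]
||prox(x)||_1 = 2.3565 + 3.5414 + 1.87 + 0.0 = 7.7679


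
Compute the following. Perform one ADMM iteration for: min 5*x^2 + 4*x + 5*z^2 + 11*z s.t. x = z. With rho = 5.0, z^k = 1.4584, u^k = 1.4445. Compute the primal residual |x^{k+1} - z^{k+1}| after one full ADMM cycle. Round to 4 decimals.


ADMM iteration with rho = 5.0, z^k = 1.4584, u^k = 1.4445
Step 1: x-update.
Minimize 5*x^2 + 4*x + (5.0/2)*(x - 1.4584 + 1.4445)^2
FOC: (2*5 + 5.0)*x = -4 + 5.0*(1.4584 - 1.4445)
x^{k+1} = -0.262
Step 2: z-update.
Minimize 5*z^2 + 11*z + (5.0/2)*(-0.262 - z + 1.4445)^2
FOC: (2*5 + 5.0)*z = -11 + 5.0*(-0.262 + 1.4445)
z^{k+1} = -0.3392
Step 3: u-update.
u^{k+1} = 1.4445 - 0.262 + 0.3392 = 1.5216
Step 4: Primal residual = |-0.262 + 0.3392| = 0.0771


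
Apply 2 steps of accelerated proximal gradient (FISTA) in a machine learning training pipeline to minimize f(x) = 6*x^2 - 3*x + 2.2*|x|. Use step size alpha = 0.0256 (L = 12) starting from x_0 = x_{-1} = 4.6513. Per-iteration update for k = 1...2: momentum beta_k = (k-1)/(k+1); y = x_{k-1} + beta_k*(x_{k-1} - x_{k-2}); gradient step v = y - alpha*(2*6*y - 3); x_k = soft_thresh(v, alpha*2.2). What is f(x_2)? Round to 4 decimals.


FISTA on f(x) = 6*x^2 - 3*x + 2.2*|x|
L = 12, alpha = 0.0256
Iteration 1: beta = 0.0, y = 4.6513 + 0.0*(4.6513 - 4.6513) = 4.6513
  grad(y) = 52.8156, v = y - alpha*grad = 3.2992
  prox(v) = soft_thresh(3.2992, 0.0563) = 3.2429
Iteration 2: beta = 0.3333, y = 3.2429 + 0.3333*(3.2429 - 4.6513) = 2.7734
  grad(y) = 30.2812, v = y - alpha*grad = 1.9982
  prox(v) = soft_thresh(1.9982, 0.0563) = 1.9419
f(x_2) = 6*1.9419^2 - 3*1.9419 + 2.2*|1.9419| = 21.0727


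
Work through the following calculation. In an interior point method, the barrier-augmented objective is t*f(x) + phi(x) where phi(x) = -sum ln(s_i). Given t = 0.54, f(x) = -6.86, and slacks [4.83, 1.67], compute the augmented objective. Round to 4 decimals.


Step 1: Compute log-barrier.
ln values: [1.5748, 0.5128]
phi = -(1.5748 + 0.5128) = -2.0877
Step 2: Compute augmented objective.
t*f(x) = 0.54*-6.86 = -3.7044
Total = -3.7044 - 2.0877 = -5.7921


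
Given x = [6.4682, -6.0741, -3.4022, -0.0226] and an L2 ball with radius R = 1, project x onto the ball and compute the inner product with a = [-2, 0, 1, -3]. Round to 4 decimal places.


Step 1: Compute ||x|| (intermediates to 6 decimals).
||x|| = sqrt(6.4682^2 + (-6.0741)^2 + (-3.4022)^2 + (-0.0226)^2) = 9.50304
Step 2: Project.
Since ||x|| > R, scale = R/||x|| = 1/9.50304 = 0.105229, proj(x) = scale * x
proj(x) = [0.680642, -0.639171, -0.35801, -0.002378]
Step 3: Dot product.
a^T * proj(x) = -2*0.680642 + 0*(-0.639171) + 1*(-0.35801) - 3*(-0.002378) = -1.7122


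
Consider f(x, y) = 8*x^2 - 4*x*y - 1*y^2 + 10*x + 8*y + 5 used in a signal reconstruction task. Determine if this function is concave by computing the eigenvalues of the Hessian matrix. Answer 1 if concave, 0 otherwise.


The Hessian of f(x,y) = 8*x^2 - 4*x*y - 1*y^2 + 10*x + 8*y + 5 is:
H = [[16, -4], [-4, -2]]
Trace = 16 - 2 = 14
Determinant = 16*-2 - (-4)^2 = -48
Discriminant = (14)^2 - 4*-48 = 388.0
Eigenvalues: lambda_1 = -2.8489, lambda_2 = 16.8489
The function is not concave.

0


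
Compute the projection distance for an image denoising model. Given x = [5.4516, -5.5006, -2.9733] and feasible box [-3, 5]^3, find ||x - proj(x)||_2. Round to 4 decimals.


Project each component onto [-3, 5].
clip(5.4516) = 5.0, clip(-5.5006) = -3.0, clip(-2.9733) = -2.9733
Projection = [5.0, -3.0, -2.9733]
Squared diffs: [0.2039, 6.253, 0.0]
Distance = sqrt(6.4569) = 2.5411


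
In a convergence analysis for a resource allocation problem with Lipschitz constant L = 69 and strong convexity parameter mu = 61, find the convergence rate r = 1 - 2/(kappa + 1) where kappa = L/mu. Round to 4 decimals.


Step 1: Compute the condition number.
kappa = L/mu = 69/61 = 1.1311
Step 2: Compute the convergence rate.
r = 1 - 2/(kappa + 1) = 1 - 2*mu/(L + mu) = (L - mu)/(L + mu) = 8/130 = 0.0615


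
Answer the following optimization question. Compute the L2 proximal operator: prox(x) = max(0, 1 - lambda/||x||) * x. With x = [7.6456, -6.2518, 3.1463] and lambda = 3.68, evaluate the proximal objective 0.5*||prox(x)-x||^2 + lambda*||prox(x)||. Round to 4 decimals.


Step 1: Compute ||x||.
||x|| = 10.3653
Step 2: Compute scaling factor.
scale = max(0, 1 - 3.68/10.3653) = 0.645
Step 3: prox(x) = [4.9312, -4.0322, 2.0293]
||prox(x)|| = 6.6853
Step 4: Proximal objective.
0.5*||prox-x||^2 = 6.7712
lambda*||prox|| = 24.6019
Total = 31.3731


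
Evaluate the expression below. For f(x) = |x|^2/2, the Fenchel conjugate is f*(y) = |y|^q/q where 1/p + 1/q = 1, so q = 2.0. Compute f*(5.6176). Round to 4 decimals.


The conjugate exponent q satisfies 1/p + 1/q = 1.
p = 2, so q = 2/(2 - 1) = 2.0
|y|^q = 5.6176^2.0 = 31.5574
f*(5.6176) = 31.5574 / 2.0 = 15.7787


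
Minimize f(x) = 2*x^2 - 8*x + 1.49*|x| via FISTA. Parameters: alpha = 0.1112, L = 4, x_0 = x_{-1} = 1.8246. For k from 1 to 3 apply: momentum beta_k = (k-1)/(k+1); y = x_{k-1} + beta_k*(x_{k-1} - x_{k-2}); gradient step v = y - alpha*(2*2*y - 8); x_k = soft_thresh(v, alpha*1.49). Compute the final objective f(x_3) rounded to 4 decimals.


FISTA on f(x) = 2*x^2 - 8*x + 1.49*|x|
L = 4, alpha = 0.1112
Iteration 1: beta = 0.0, y = 1.8246 + 0.0*(1.8246 - 1.8246) = 1.8246
  grad(y) = -0.7016, v = y - alpha*grad = 1.9026
  prox(v) = soft_thresh(1.9026, 0.1657) = 1.7369
Iteration 2: beta = 0.3333, y = 1.7369 + 0.3333*(1.7369 - 1.8246) = 1.7077
  grad(y) = -1.1692, v = y - alpha*grad = 1.8377
  prox(v) = soft_thresh(1.8377, 0.1657) = 1.672
Iteration 3: beta = 0.5, y = 1.672 + 0.5*(1.672 - 1.7369) = 1.6396
  grad(y) = -1.4417, v = y - alpha*grad = 1.7999
  prox(v) = soft_thresh(1.7999, 0.1657) = 1.6342
f(x_3) = 2*1.6342^2 - 8*1.6342 + 1.49*|1.6342| = -5.2974


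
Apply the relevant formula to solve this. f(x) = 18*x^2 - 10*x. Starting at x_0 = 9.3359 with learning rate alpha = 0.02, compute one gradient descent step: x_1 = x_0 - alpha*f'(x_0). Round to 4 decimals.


We compute the gradient at x_0 and apply the update.
f'(x) = 36*x - 10
f'(9.3359) = 36*9.3359 - 10 = 326.0924
x_1 = 9.3359 - 0.02*326.0924 = 2.8141


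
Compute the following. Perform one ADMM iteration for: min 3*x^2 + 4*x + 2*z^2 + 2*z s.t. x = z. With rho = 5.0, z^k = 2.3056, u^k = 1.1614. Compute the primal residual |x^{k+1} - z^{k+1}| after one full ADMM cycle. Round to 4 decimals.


ADMM iteration with rho = 5.0, z^k = 2.3056, u^k = 1.1614
Step 1: x-update.
Minimize 3*x^2 + 4*x + (5.0/2)*(x - 2.3056 + 1.1614)^2
FOC: (2*3 + 5.0)*x = -4 + 5.0*(2.3056 - 1.1614)
x^{k+1} = 0.1565
Step 2: z-update.
Minimize 2*z^2 + 2*z + (5.0/2)*(0.1565 - z + 1.1614)^2
FOC: (2*2 + 5.0)*z = -2 + 5.0*(0.1565 + 1.1614)
z^{k+1} = 0.5099
Step 3: u-update.
u^{k+1} = 1.1614 + 0.1565 - 0.5099 = 0.8079
Step 4: Primal residual = |0.1565 - 0.5099| = 0.3535


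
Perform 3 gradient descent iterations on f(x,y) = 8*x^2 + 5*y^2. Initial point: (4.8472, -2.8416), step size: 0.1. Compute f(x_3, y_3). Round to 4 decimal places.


Gradient descent on f(x,y) = 8*x^2 + 5*y^2.
Starting point: (4.8472, -2.8416), alpha = 0.1
Step 1: grad_x = 2*8*4.8472 = 77.5552, grad_y = 2*5*-2.8416 = -28.416
  x_1 = 4.8472 - 0.1*77.5552 = -2.9083
  y_1 = -2.8416 - 0.1*-28.416 = 0.0
Step 2: grad_x = 2*8*-2.9083 = -46.5331, grad_y = 2*5*0.0 = 0.0
  x_2 = -2.9083 - 0.1*-46.5331 = 1.745
  y_2 = 0.0 - 0.1*0.0 = 0.0
Step 3: grad_x = 2*8*1.745 = 27.9199, grad_y = 2*5*0.0 = 0.0
  x_3 = 1.745 - 0.1*27.9199 = -1.047
  y_3 = 0.0 - 0.1*0.0 = 0.0
f(-1.047, 0.0) = 8*(-1.047)^2 + 5*0.0^2 = 8.7696


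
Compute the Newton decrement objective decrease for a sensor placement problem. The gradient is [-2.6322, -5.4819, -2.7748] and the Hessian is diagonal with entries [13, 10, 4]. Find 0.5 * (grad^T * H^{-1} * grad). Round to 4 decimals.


Step 1: H is diagonal, so H^(-1) * g = [-0.2025, -0.5482, -0.6937].
Step 2: g^T H^(-1) g = sum_i g_i^2 / H_ii
  = (-2.6322)^2/13 + (-5.4819)^2/10 + (-2.7748)^2/4
  = 0.533 + 3.0051 + 1.9249 = 5.463
Step 3: Objective decrease = 0.5 * g^T H^(-1) g = 2.7315


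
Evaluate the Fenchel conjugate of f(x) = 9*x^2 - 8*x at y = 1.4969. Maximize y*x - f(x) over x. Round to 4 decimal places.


f*(y) = sup_x {y*x - a*x^2 - b*x} = sup_x {(y-b)*x - a*x^2}
FOC: (y - b) - 2a*x = 0 => x* = (y - b)/(2a)
x* = (1.4969 + 8)/(2*9) = 0.5276
f*(1.4969) = (y-b)^2/(4a) = (1.4969 + 8)^2/(4*9)
= 90.1911/36 = 2.5053


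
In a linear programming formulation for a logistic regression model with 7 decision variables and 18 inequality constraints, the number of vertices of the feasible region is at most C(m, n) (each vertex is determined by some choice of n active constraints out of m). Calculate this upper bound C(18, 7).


Each vertex corresponds to some choice of n active constraints out of m, so the number of vertices is at most C(m, n) = m! / (n!(m-n)!).
m = 18, n = 7
Numerator: 18 * 17 * 16 * 15 * 14 * 13 * 12
Denominator: 7! = 5040
C(18, 7) = 31824


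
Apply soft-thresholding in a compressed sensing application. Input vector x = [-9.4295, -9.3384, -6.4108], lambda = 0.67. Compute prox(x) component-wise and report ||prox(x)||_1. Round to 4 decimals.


Soft-thresholding with lambda = 0.67:
prox(-9.4295) = sign(-9.4295)*max(|-9.4295| - 0.67, 0) = -8.7595
prox(-9.3384) = sign(-9.3384)*max(|-9.3384| - 0.67, 0) = -8.6684
prox(-6.4108) = sign(-6.4108)*max(|-6.4108| - 0.67, 0) = -5.7408
prox(x) = [-8.7595, -8.6684, -5.7408]
||prox(x)||_1 = 8.7595 + 8.6684 + 5.7408 = 23.1687


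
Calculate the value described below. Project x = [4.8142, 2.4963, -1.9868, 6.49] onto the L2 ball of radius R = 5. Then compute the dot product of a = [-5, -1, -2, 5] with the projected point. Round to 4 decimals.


Step 1: Compute ||x|| (intermediates to 6 decimals).
||x|| = sqrt(4.8142^2 + 2.4963^2 + (-1.9868)^2 + 6.49^2) = 8.687664
Step 2: Project.
Since ||x|| > R, scale = R/||x|| = 5/8.687664 = 0.575529, proj(x) = scale * x
proj(x) = [2.770712, 1.436693, -1.143461, 3.735183]
Step 3: Dot product.
a^T * proj(x) = -5*2.770712 - 1*1.436693 - 2*(-1.143461) + 5*3.735183 = 5.6726


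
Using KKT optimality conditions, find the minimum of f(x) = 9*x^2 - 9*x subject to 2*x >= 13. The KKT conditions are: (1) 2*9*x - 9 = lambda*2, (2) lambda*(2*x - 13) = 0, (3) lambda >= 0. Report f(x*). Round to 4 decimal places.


Step 1: Try lambda = 0 (constraint inactive).
x_unc = 9/(2*9) = 0.5
Check: 2*0.5 = 1.0 < 13 -- violated!
Step 2: Constraint must be active: 2*x = 13
x* = 13/2 = 6.5
lambda = (2*9*6.5 - 9)/2 = 54.0
Step 3: Compute optimal value.
f(x*) = 9*6.5^2 - 9*6.5 = 321.75


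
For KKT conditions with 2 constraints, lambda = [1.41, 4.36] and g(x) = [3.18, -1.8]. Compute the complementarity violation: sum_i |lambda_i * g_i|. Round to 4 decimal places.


KKT complementary slackness check:
lambda_1 * g_1 = 1.41 * 3.18 = 4.4838
lambda_2 * g_2 = 4.36 * -1.8 = -7.848
Total violation = 4.4838 + 7.848 = 12.3318


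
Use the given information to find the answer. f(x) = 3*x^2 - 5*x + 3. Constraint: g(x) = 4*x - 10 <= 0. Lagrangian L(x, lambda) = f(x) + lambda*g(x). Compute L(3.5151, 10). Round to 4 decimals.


Step 1: Evaluate f(x).
f(3.5151) = 3*3.5151^2 - 5*3.5151 + 3 = 22.4923
Step 2: Evaluate g(x).
g(3.5151) = 4*3.5151 - 10 = 4.0604
Step 3: Compute Lagrangian.
L = 22.4923 + 10*4.0604 = 63.0963


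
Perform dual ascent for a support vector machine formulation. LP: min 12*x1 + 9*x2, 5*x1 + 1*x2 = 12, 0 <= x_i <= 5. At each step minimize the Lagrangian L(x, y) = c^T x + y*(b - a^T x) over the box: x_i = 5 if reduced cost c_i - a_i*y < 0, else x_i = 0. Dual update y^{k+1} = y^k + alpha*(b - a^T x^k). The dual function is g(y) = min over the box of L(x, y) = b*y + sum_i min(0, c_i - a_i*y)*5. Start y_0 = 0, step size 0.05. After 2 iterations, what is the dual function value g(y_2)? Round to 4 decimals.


Dual ascent for LP: min 12*x1 + 9*x2, 5*x1 + 1*x2 = 12, 0 <= x_i <= 5
Step 1: y^k = 0.0, reduced costs: (12.0, 9.0)
  x^k = (0.0, 0.0), subgradient = b - a^T x = 12.0
  y^{k+1} = 0.0 + 0.05*12.0 = 0.6
Step 2: y^k = 0.6, reduced costs: (9.0, 8.4)
  x^k = (0.0, 0.0), subgradient = b - a^T x = 12.0
  y^{k+1} = 0.6 + 0.05*12.0 = 1.2
Dual objective at y_2 = 1.2: reduced costs (6.0, 7.8), box minimizer x = (0.0, 0.0)
g(y_2) = b*y + (c1 - a1*y)*x1 + (c2 - a2*y)*x2 = 12*1.2 + 6.0*0.0 + 7.8*0.0 = 14.4 + 0.0 + 0.0 = 14.4


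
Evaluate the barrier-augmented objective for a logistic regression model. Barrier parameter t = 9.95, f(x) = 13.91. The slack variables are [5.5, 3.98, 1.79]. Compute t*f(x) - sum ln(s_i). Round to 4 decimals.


Step 1: Compute log-barrier.
ln values: [1.7047, 1.3813, 0.5822]
phi = -(1.7047 + 1.3813 + 0.5822) = -3.6682
Step 2: Compute augmented objective.
t*f(x) = 9.95*13.91 = 138.4045
Total = 138.4045 - 3.6682 = 134.7363


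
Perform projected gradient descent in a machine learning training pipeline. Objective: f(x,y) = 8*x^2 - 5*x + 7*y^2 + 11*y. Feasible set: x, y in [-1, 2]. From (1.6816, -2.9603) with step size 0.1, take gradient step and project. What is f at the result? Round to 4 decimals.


Step 1: Compute gradient at (1.6816, -2.9603).
grad_x = 2*8*1.6816 - 5 = 21.9056
grad_y = 2*7*-2.9603 + 11 = -30.4442
Step 2: Gradient step.
x_raw = 1.6816 - 0.1*21.9056 = -0.509
y_raw = -2.9603 - 0.1*-30.4442 = 0.0841
Step 3: Project onto [-1, 2].
x_proj = clip(-0.509) = -0.509
y_proj = clip(0.0841) = 0.0841
Step 4: Evaluate f.
f(-0.509, 0.0841) = 5.592


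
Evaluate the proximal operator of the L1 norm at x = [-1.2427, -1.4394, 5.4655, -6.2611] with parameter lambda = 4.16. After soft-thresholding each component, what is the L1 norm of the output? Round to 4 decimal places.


Soft-thresholding with lambda = 4.16:
prox(-1.2427) = sign(-1.2427)*max(|-1.2427| - 4.16, 0) = 0.0
prox(-1.4394) = sign(-1.4394)*max(|-1.4394| - 4.16, 0) = 0.0
prox(5.4655) = sign(5.4655)*max(|5.4655| - 4.16, 0) = 1.3055
prox(-6.2611) = sign(-6.2611)*max(|-6.2611| - 4.16, 0) = -2.1011
prox(x) = [0.0, 0.0, 1.3055, -2.1011]
||prox(x)||_1 = 0.0 + 0.0 + 1.3055 + 2.1011 = 3.4066


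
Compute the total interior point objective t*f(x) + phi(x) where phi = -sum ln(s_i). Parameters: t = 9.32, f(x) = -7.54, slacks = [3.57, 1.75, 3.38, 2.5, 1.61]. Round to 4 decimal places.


Step 1: Compute log-barrier.
ln values: [1.2726, 0.5596, 1.2179, 0.9163, 0.4762]
phi = -(1.2726 + 0.5596 + 1.2179 + 0.9163 + 0.4762) = -4.4426
Step 2: Compute augmented objective.
t*f(x) = 9.32*-7.54 = -70.2728
Total = -70.2728 - 4.4426 = -74.7154


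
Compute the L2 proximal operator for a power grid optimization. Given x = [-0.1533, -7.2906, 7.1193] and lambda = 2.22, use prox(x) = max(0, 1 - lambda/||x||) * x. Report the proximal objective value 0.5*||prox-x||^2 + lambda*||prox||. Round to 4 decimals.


Step 1: Compute ||x||.
||x|| = 10.1912
Step 2: Compute scaling factor.
scale = max(0, 1 - 2.22/10.1912) = 0.7822
Step 3: prox(x) = [-0.1199, -5.7025, 5.5685]
||prox(x)|| = 7.9712
Step 4: Proximal objective.
0.5*||prox-x||^2 = 2.4642
lambda*||prox|| = 17.6961
Total = 20.1603


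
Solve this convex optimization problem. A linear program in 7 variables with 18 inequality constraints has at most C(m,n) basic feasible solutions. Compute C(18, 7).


Each vertex corresponds to some choice of n active constraints out of m, so the number of vertices is at most C(m, n) = m! / (n!(m-n)!).
m = 18, n = 7
Numerator: 18 * 17 * 16 * 15 * 14 * 13 * 12
Denominator: 7! = 5040
C(18, 7) = 31824


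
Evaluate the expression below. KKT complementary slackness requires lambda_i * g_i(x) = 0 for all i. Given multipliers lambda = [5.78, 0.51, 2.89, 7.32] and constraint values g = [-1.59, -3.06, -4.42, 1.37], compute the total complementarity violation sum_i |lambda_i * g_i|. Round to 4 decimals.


KKT complementary slackness check:
lambda_1 * g_1 = 5.78 * -1.59 = -9.1902
lambda_2 * g_2 = 0.51 * -3.06 = -1.5606
lambda_3 * g_3 = 2.89 * -4.42 = -12.7738
lambda_4 * g_4 = 7.32 * 1.37 = 10.0284
Total violation = 9.1902 + 1.5606 + 12.7738 + 10.0284 = 33.553


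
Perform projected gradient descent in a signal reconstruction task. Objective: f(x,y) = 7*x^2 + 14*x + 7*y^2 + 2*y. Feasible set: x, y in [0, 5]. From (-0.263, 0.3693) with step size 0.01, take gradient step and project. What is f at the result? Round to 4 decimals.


Step 1: Compute gradient at (-0.263, 0.3693).
grad_x = 2*7*-0.263 + 14 = 10.318
grad_y = 2*7*0.3693 + 2 = 7.1702
Step 2: Gradient step.
x_raw = -0.263 - 0.01*10.318 = -0.3662
y_raw = 0.3693 - 0.01*7.1702 = 0.2976
Step 3: Project onto [0, 5].
x_proj = clip(-0.3662) = 0.0
y_proj = clip(0.2976) = 0.2976
Step 4: Evaluate f.
f(0.0, 0.2976) = 1.2151


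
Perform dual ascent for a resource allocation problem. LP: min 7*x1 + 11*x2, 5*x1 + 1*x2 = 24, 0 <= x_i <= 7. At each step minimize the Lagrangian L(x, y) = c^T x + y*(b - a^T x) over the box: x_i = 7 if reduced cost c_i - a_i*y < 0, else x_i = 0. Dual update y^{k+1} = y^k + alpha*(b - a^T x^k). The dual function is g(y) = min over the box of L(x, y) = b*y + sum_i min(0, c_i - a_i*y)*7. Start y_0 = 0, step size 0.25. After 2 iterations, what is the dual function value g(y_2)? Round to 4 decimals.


Dual ascent for LP: min 7*x1 + 11*x2, 5*x1 + 1*x2 = 24, 0 <= x_i <= 7
Step 1: y^k = 0.0, reduced costs: (7.0, 11.0)
  x^k = (0.0, 0.0), subgradient = b - a^T x = 24.0
  y^{k+1} = 0.0 + 0.25*24.0 = 6.0
Step 2: y^k = 6.0, reduced costs: (-23.0, 5.0)
  x^k = (7.0, 0.0), subgradient = b - a^T x = -11.0
  y^{k+1} = 6.0 + 0.25*-11.0 = 3.25
Dual objective at y_2 = 3.25: reduced costs (-9.25, 7.75), box minimizer x = (7.0, 0.0)
g(y_2) = b*y + (c1 - a1*y)*x1 + (c2 - a2*y)*x2 = 24*3.25 + (-9.25)*7.0 + 7.75*0.0 = 78.0 - 64.75 + 0.0 = 13.25


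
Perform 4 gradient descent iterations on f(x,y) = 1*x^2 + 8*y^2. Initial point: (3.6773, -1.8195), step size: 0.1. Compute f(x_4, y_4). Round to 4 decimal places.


Gradient descent on f(x,y) = 1*x^2 + 8*y^2.
Starting point: (3.6773, -1.8195), alpha = 0.1
Step 1: grad_x = 2*1*3.6773 = 7.3546, grad_y = 2*8*-1.8195 = -29.112
  x_1 = 3.6773 - 0.1*7.3546 = 2.9418
  y_1 = -1.8195 - 0.1*-29.112 = 1.0917
Step 2: grad_x = 2*1*2.9418 = 5.8837, grad_y = 2*8*1.0917 = 17.4672
  x_2 = 2.9418 - 0.1*5.8837 = 2.3535
  y_2 = 1.0917 - 0.1*17.4672 = -0.655
Step 3: grad_x = 2*1*2.3535 = 4.7069, grad_y = 2*8*-0.655 = -10.4803
  x_3 = 2.3535 - 0.1*4.7069 = 1.8828
  y_3 = -0.655 - 0.1*-10.4803 = 0.393
Step 4: grad_x = 2*1*1.8828 = 3.7656, grad_y = 2*8*0.393 = 6.2882
  x_4 = 1.8828 - 0.1*3.7656 = 1.5062
  y_4 = 0.393 - 0.1*6.2882 = -0.2358
f(1.5062, -0.2358) = 1*1.5062^2 + 8*(-0.2358)^2 = 2.7135


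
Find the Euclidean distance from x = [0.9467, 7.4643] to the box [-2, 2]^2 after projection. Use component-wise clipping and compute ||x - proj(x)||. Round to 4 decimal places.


Project each component onto [-2, 2].
clip(0.9467) = 0.9467, clip(7.4643) = 2.0
Projection = [0.9467, 2.0]
Squared diffs: [0.0, 29.8586]
Distance = sqrt(29.8586) = 5.4643


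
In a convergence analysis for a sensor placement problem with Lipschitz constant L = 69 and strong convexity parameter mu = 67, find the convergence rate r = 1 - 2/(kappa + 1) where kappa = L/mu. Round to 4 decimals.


Step 1: Compute the condition number.
kappa = L/mu = 69/67 = 1.0299
Step 2: Compute the convergence rate.
r = 1 - 2/(kappa + 1) = 1 - 2*mu/(L + mu) = (L - mu)/(L + mu) = 2/136 = 0.0147


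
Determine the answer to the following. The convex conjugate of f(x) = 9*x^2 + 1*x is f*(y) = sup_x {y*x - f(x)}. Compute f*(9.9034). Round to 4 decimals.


f*(y) = sup_x {y*x - a*x^2 - b*x} = sup_x {(y-b)*x - a*x^2}
FOC: (y - b) - 2a*x = 0 => x* = (y - b)/(2a)
x* = (9.9034 - 1)/(2*9) = 0.4946
f*(9.9034) = (y-b)^2/(4a) = (9.9034 - 1)^2/(4*9)
= 79.2705/36 = 2.202


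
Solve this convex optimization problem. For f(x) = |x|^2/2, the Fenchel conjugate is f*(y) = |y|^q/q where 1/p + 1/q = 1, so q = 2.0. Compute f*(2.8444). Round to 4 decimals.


The conjugate exponent q satisfies 1/p + 1/q = 1.
p = 2, so q = 2/(2 - 1) = 2.0
|y|^q = 2.8444^2.0 = 8.0906
f*(2.8444) = 8.0906 / 2.0 = 4.0453


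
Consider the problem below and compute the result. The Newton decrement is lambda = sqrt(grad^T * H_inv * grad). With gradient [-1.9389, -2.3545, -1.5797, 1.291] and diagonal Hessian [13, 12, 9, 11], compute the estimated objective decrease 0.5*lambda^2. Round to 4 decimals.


Step 1: H is diagonal, so H^(-1) * g = [-0.1491, -0.1962, -0.1755, 0.1174].
Step 2: g^T H^(-1) g = sum_i g_i^2 / H_ii
  = (-1.9389)^2/13 + (-2.3545)^2/12 + (-1.5797)^2/9 + (1.291)^2/11
  = 0.2892 + 0.462 + 0.2773 + 0.1515 = 1.1799
Step 3: Objective decrease = 0.5 * g^T H^(-1) g = 0.59


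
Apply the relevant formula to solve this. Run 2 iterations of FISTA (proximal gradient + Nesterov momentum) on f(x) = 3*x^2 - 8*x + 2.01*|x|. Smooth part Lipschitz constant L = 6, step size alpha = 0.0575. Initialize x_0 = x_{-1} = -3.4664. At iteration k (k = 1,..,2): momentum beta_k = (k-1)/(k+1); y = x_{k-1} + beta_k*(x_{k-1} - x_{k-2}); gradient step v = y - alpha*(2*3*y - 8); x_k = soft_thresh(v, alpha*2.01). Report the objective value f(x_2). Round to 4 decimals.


FISTA on f(x) = 3*x^2 - 8*x + 2.01*|x|
L = 6, alpha = 0.0575
Iteration 1: beta = 0.0, y = -3.4664 + 0.0*(-3.4664 + 3.4664) = -3.4664
  grad(y) = -28.7984, v = y - alpha*grad = -1.8105
  prox(v) = soft_thresh(-1.8105, 0.1156) = -1.6949
Iteration 2: beta = 0.3333, y = -1.6949 + 0.3333*(-1.6949 + 3.4664) = -1.1044
  grad(y) = -14.6265, v = y - alpha*grad = -0.2634
  prox(v) = soft_thresh(-0.2634, 0.1156) = -0.1478
f(x_2) = 3*(-0.1478)^2 - 8*(-0.1478) + 2.01*|-0.1478| = 1.5453


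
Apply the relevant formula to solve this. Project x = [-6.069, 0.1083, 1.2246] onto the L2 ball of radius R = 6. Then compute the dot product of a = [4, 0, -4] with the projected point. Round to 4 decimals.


Step 1: Compute ||x|| (intermediates to 6 decimals).
||x|| = sqrt((-6.069)^2 + 0.1083^2 + 1.2246^2) = 6.192264
Step 2: Project.
Since ||x|| > R, scale = R/||x|| = 6/6.192264 = 0.968951, proj(x) = scale * x
proj(x) = [-5.880564, 0.104937, 1.186577]
Step 3: Dot product.
a^T * proj(x) = 4*(-5.880564) + 0*0.104937 - 4*1.186577 = -28.2686


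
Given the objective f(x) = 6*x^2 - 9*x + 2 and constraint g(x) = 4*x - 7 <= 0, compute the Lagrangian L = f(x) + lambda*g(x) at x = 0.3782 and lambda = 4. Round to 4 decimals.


Step 1: Evaluate f(x).
f(0.3782) = 6*0.3782^2 - 9*0.3782 + 2 = -0.5456
Step 2: Evaluate g(x).
g(0.3782) = 4*0.3782 - 7 = -5.4872
Step 3: Compute Lagrangian.
L = -0.5456 + 4*-5.4872 = -22.4944


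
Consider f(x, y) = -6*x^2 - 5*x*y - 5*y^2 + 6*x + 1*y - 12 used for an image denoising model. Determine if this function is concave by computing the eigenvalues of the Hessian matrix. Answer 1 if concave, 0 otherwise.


The Hessian of f(x,y) = -6*x^2 - 5*x*y - 5*y^2 + 6*x + 1*y - 12 is:
H = [[-12, -5], [-5, -10]]
Trace = -12 - 10 = -22
Determinant = -12*-10 - (-5)^2 = 95
Discriminant = (-22)^2 - 4*95 = 104.0
Eigenvalues: lambda_1 = -16.099, lambda_2 = -5.901
The function is concave.

1


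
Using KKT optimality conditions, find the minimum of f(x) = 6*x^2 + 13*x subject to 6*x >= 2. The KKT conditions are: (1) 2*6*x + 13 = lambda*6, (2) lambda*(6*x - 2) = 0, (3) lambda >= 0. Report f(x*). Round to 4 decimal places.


Step 1: Try lambda = 0 (constraint inactive).
x_unc = -13/(2*6) = -1.0833
Check: 6*-1.0833 = -6.4998 < 2 -- violated!
Step 2: Constraint must be active: 6*x = 2
x* = 2/6 = 1/3 = 0.3333 (rounded; the exact value 1/3 is used below)
lambda = (2*6*(1/3) + 13)/6 = 2.8333
Step 3: Compute optimal value.
f(x*) = 6*(1/3)^2 + 13*(1/3) = 5.0


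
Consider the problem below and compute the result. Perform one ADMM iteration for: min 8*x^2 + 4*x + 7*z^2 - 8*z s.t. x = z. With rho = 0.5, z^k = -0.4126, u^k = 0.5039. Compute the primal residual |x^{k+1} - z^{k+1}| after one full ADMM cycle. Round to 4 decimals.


ADMM iteration with rho = 0.5, z^k = -0.4126, u^k = 0.5039
Step 1: x-update.
Minimize 8*x^2 + 4*x + (0.5/2)*(x + 0.4126 + 0.5039)^2
FOC: (2*8 + 0.5)*x = -4 + 0.5*(-0.4126 - 0.5039)
x^{k+1} = -0.2702
Step 2: z-update.
Minimize 7*z^2 - 8*z + (0.5/2)*(-0.2702 - z + 0.5039)^2
FOC: (2*7 + 0.5)*z = 8 + 0.5*(-0.2702 + 0.5039)
z^{k+1} = 0.5598
Step 3: u-update.
u^{k+1} = 0.5039 - 0.2702 - 0.5598 = -0.3261
Step 4: Primal residual = |-0.2702 - 0.5598| = 0.83


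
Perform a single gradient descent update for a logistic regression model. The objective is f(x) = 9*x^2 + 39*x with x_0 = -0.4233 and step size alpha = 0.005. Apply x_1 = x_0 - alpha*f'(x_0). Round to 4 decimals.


We compute the gradient at x_0 and apply the update.
f'(x) = 18*x + 39
f'(-0.4233) = 18*-0.4233 + 39 = 31.3806
x_1 = -0.4233 - 0.005*31.3806 = -0.5802


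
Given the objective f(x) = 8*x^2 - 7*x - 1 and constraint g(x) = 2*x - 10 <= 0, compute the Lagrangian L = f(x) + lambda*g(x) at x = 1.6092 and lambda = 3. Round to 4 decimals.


Step 1: Evaluate f(x).
f(1.6092) = 8*1.6092^2 - 7*1.6092 - 1 = 8.4518
Step 2: Evaluate g(x).
g(1.6092) = 2*1.6092 - 10 = -6.7816
Step 3: Compute Lagrangian.
L = 8.4518 + 3*-6.7816 = -11.893


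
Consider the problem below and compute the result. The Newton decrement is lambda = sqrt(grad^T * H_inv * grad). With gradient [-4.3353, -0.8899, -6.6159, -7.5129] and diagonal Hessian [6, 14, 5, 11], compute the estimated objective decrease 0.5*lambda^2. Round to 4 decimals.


Step 1: H is diagonal, so H^(-1) * g = [-0.7226, -0.0636, -1.3232, -0.683].
Step 2: g^T H^(-1) g = sum_i g_i^2 / H_ii
  = (-4.3353)^2/6 + (-0.8899)^2/14 + (-6.6159)^2/5 + (-7.5129)^2/11
  = 3.1325 + 0.0566 + 8.754 + 5.1312 = 17.0743
Step 3: Objective decrease = 0.5 * g^T H^(-1) g = 8.5372


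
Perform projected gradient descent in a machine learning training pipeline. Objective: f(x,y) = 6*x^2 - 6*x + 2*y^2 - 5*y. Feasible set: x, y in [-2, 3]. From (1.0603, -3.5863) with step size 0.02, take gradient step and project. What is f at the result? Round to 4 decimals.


Step 1: Compute gradient at (1.0603, -3.5863).
grad_x = 2*6*1.0603 - 6 = 6.7236
grad_y = 2*2*-3.5863 - 5 = -19.3452
Step 2: Gradient step.
x_raw = 1.0603 - 0.02*6.7236 = 0.9258
y_raw = -3.5863 - 0.02*-19.3452 = -3.1994
Step 3: Project onto [-2, 3].
x_proj = clip(0.9258) = 0.9258
y_proj = clip(-3.1994) = -2.0
Step 4: Evaluate f.
f(0.9258, -2.0) = 17.588


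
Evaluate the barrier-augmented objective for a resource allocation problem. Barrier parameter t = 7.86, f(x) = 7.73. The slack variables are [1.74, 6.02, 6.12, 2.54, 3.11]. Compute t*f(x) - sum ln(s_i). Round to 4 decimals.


Step 1: Compute log-barrier.
ln values: [0.5539, 1.7951, 1.8116, 0.9322, 1.1346]
phi = -(0.5539 + 1.7951 + 1.8116 + 0.9322 + 1.1346) = -6.2273
Step 2: Compute augmented objective.
t*f(x) = 7.86*7.73 = 60.7578
Total = 60.7578 - 6.2273 = 54.5305


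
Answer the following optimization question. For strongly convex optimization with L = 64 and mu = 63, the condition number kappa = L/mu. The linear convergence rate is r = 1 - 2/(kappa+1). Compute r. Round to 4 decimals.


Step 1: Compute the condition number.
kappa = L/mu = 64/63 = 1.0159
Step 2: Compute the convergence rate.
r = 1 - 2/(kappa + 1) = 1 - 2*mu/(L + mu) = (L - mu)/(L + mu) = 1/127 = 0.0079


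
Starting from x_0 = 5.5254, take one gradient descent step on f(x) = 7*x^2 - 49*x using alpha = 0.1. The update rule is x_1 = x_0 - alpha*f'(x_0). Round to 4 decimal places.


We compute the gradient at x_0 and apply the update.
f'(x) = 14*x - 49
f'(5.5254) = 14*5.5254 - 49 = 28.3556
x_1 = 5.5254 - 0.1*28.3556 = 2.6898


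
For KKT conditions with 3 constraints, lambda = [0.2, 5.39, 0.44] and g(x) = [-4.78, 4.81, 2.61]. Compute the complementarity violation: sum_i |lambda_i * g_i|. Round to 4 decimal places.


KKT complementary slackness check:
lambda_1 * g_1 = 0.2 * -4.78 = -0.956
lambda_2 * g_2 = 5.39 * 4.81 = 25.9259
lambda_3 * g_3 = 0.44 * 2.61 = 1.1484
Total violation = 0.956 + 25.9259 + 1.1484 = 28.0303


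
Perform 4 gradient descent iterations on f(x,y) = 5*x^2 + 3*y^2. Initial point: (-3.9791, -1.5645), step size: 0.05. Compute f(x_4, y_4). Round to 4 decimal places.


Gradient descent on f(x,y) = 5*x^2 + 3*y^2.
Starting point: (-3.9791, -1.5645), alpha = 0.05
Step 1: grad_x = 2*5*-3.9791 = -39.791, grad_y = 2*3*-1.5645 = -9.387
  x_1 = -3.9791 - 0.05*-39.791 = -1.9896
  y_1 = -1.5645 - 0.05*-9.387 = -1.0952
Step 2: grad_x = 2*5*-1.9896 = -19.8955, grad_y = 2*3*-1.0952 = -6.5709
  x_2 = -1.9896 - 0.05*-19.8955 = -0.9948
  y_2 = -1.0952 - 0.05*-6.5709 = -0.7666
Step 3: grad_x = 2*5*-0.9948 = -9.9478, grad_y = 2*3*-0.7666 = -4.5996
  x_3 = -0.9948 - 0.05*-9.9478 = -0.4974
  y_3 = -0.7666 - 0.05*-4.5996 = -0.5366
Step 4: grad_x = 2*5*-0.4974 = -4.9739, grad_y = 2*3*-0.5366 = -3.2197
  x_4 = -0.4974 - 0.05*-4.9739 = -0.2487
  y_4 = -0.5366 - 0.05*-3.2197 = -0.3756
f(-0.2487, -0.3756) = 5*(-0.2487)^2 + 3*(-0.3756)^2 = 0.7326


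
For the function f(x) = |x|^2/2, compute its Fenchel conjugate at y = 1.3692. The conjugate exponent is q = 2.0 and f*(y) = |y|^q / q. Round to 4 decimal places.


The conjugate exponent q satisfies 1/p + 1/q = 1.
p = 2, so q = 2/(2 - 1) = 2.0
|y|^q = 1.3692^2.0 = 1.8747
f*(1.3692) = 1.8747 / 2.0 = 0.9374


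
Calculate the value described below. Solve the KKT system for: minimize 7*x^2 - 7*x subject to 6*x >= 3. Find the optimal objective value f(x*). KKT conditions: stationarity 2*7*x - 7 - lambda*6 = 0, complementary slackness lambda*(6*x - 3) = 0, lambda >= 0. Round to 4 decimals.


Step 1: Try lambda = 0 (constraint inactive).
Stationarity: 2*7*x - 7 = 0
x* = 7/(2*7) = 0.5
Check constraint: 6*0.5 = 3.0 >= 3 -- satisfied.
Step 2: Compute optimal value.
f(x*) = 7*0.5^2 - 7*0.5 = -1.75


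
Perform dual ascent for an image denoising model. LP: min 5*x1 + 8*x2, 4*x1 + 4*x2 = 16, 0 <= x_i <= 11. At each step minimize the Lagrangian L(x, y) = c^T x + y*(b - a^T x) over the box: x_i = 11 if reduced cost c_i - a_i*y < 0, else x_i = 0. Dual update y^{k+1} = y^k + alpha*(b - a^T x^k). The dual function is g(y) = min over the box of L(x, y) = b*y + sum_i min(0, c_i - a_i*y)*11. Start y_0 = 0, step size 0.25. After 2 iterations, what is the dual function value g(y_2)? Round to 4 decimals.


Dual ascent for LP: min 5*x1 + 8*x2, 4*x1 + 4*x2 = 16, 0 <= x_i <= 11
Step 1: y^k = 0.0, reduced costs: (5.0, 8.0)
  x^k = (0.0, 0.0), subgradient = b - a^T x = 16.0
  y^{k+1} = 0.0 + 0.25*16.0 = 4.0
Step 2: y^k = 4.0, reduced costs: (-11.0, -8.0)
  x^k = (11.0, 11.0), subgradient = b - a^T x = -72.0
  y^{k+1} = 4.0 + 0.25*-72.0 = -14.0
Dual objective at y_2 = -14.0: reduced costs (61.0, 64.0), box minimizer x = (0.0, 0.0)
g(y_2) = b*y + (c1 - a1*y)*x1 + (c2 - a2*y)*x2 = 16*(-14.0) + 61.0*0.0 + 64.0*0.0 = -224.0 + 0.0 + 0.0 = -224.0


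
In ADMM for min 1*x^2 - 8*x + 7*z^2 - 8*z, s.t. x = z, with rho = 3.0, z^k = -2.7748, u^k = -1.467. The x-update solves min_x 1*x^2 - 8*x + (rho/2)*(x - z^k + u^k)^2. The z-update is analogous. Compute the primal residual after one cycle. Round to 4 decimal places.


ADMM iteration with rho = 3.0, z^k = -2.7748, u^k = -1.467
Step 1: x-update.
Minimize 1*x^2 - 8*x + (3.0/2)*(x + 2.7748 - 1.467)^2
FOC: (2*1 + 3.0)*x = 8 + 3.0*(-2.7748 + 1.467)
x^{k+1} = 0.8153
Step 2: z-update.
Minimize 7*z^2 - 8*z + (3.0/2)*(0.8153 - z - 1.467)^2
FOC: (2*7 + 3.0)*z = 8 + 3.0*(0.8153 - 1.467)
z^{k+1} = 0.3556
Step 3: u-update.
u^{k+1} = -1.467 + 0.8153 - 0.3556 = -1.0073
Step 4: Primal residual = |0.8153 - 0.3556| = 0.4597


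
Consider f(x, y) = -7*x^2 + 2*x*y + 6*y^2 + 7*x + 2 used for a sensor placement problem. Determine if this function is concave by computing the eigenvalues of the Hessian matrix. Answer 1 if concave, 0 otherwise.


The Hessian of f(x,y) = -7*x^2 + 2*x*y + 6*y^2 + 7*x + 2 is:
H = [[-14, 2], [2, 12]]
Trace = -14 + 12 = -2
Determinant = -14*12 - (2)^2 = -172
Discriminant = (-2)^2 - 4*-172 = 692.0
Eigenvalues: lambda_1 = -14.1529, lambda_2 = 12.1529
The function is not concave.

0


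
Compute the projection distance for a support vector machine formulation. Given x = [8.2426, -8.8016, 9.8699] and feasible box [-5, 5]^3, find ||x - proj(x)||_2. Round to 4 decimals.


Project each component onto [-5, 5].
clip(8.2426) = 5.0, clip(-8.8016) = -5.0, clip(9.8699) = 5.0
Projection = [5.0, -5.0, 5.0]
Squared diffs: [10.5145, 14.4522, 23.7159]
Distance = sqrt(48.6826) = 6.9773


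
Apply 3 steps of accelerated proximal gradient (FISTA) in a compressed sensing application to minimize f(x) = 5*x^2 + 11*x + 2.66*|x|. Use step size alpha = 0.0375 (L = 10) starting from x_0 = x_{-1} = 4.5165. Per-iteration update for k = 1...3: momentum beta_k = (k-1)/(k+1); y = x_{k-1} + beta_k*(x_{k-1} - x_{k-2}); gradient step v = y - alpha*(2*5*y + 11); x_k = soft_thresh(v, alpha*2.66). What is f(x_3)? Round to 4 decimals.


FISTA on f(x) = 5*x^2 + 11*x + 2.66*|x|
L = 10, alpha = 0.0375
Iteration 1: beta = 0.0, y = 4.5165 + 0.0*(4.5165 - 4.5165) = 4.5165
  grad(y) = 56.165, v = y - alpha*grad = 2.4103
  prox(v) = soft_thresh(2.4103, 0.0998) = 2.3106
Iteration 2: beta = 0.3333, y = 2.3106 + 0.3333*(2.3106 - 4.5165) = 1.5753
  grad(y) = 26.7525, v = y - alpha*grad = 0.572
  prox(v) = soft_thresh(0.572, 0.0998) = 0.4723
Iteration 3: beta = 0.5, y = 0.4723 + 0.5*(0.4723 - 2.3106) = -0.4469
  grad(y) = 6.5314, v = y - alpha*grad = -0.6918
  prox(v) = soft_thresh(-0.6918, 0.0998) = -0.592
f(x_3) = 5*(-0.592)^2 + 11*(-0.592) + 2.66*|-0.592| = -3.185


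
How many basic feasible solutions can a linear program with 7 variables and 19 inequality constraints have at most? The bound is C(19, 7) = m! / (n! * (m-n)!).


Each vertex corresponds to some choice of n active constraints out of m, so the number of vertices is at most C(m, n) = m! / (n!(m-n)!).
m = 19, n = 7
Numerator: 19 * 18 * 17 * 16 * 15 * 14 * 13
Denominator: 7! = 5040
C(19, 7) = 50388


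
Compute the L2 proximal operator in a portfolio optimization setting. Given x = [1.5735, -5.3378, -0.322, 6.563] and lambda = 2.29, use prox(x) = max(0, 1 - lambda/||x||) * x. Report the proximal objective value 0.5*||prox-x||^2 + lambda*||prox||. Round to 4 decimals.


Step 1: Compute ||x||.
||x|| = 8.6107
Step 2: Compute scaling factor.
scale = max(0, 1 - 2.29/8.6107) = 0.7341
Step 3: prox(x) = [1.155, -3.9182, -0.2364, 4.8176]
||prox(x)|| = 6.3207
Step 4: Proximal objective.
0.5*||prox-x||^2 = 2.6221
lambda*||prox|| = 14.4744
Total = 17.0965


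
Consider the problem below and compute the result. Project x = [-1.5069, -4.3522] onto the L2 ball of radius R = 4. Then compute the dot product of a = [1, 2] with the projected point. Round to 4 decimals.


Step 1: Compute ||x|| (intermediates to 6 decimals).
||x|| = sqrt((-1.5069)^2 + (-4.3522)^2) = 4.605691
Step 2: Project.
Since ||x|| > R, scale = R/||x|| = 4/4.605691 = 0.868491, proj(x) = scale * x
proj(x) = [-1.308729, -3.779847]
Step 3: Dot product.
a^T * proj(x) = 1*(-1.308729) + 2*(-3.779847) = -8.8684


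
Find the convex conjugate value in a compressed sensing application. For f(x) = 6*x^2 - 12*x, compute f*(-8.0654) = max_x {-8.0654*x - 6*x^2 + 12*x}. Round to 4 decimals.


f*(y) = sup_x {y*x - a*x^2 - b*x} = sup_x {(y-b)*x - a*x^2}
FOC: (y - b) - 2a*x = 0 => x* = (y - b)/(2a)
x* = (-8.0654 + 12)/(2*6) = 0.3279
f*(-8.0654) = (y-b)^2/(4a) = (-8.0654 + 12)^2/(4*6)
= 15.4811/24 = 0.645


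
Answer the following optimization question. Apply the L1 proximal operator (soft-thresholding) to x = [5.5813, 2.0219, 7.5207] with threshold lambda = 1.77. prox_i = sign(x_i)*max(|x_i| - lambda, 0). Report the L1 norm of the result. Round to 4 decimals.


Soft-thresholding with lambda = 1.77:
prox(5.5813) = sign(5.5813)*max(|5.5813| - 1.77, 0) = 3.8113
prox(2.0219) = sign(2.0219)*max(|2.0219| - 1.77, 0) = 0.2519
prox(7.5207) = sign(7.5207)*max(|7.5207| - 1.77, 0) = 5.7507
prox(x) = [3.8113, 0.2519, 5.7507]
||prox(x)||_1 = 3.8113 + 0.2519 + 5.7507 = 9.8139


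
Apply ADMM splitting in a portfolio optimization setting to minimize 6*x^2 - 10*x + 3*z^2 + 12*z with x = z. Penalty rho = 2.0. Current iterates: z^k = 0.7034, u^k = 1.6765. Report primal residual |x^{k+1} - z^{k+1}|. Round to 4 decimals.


ADMM iteration with rho = 2.0, z^k = 0.7034, u^k = 1.6765
Step 1: x-update.
Minimize 6*x^2 - 10*x + (2.0/2)*(x - 0.7034 + 1.6765)^2
FOC: (2*6 + 2.0)*x = 10 + 2.0*(0.7034 - 1.6765)
x^{k+1} = 0.5753
Step 2: z-update.
Minimize 3*z^2 + 12*z + (2.0/2)*(0.5753 - z + 1.6765)^2
FOC: (2*3 + 2.0)*z = -12 + 2.0*(0.5753 + 1.6765)
z^{k+1} = -0.9371
Step 3: u-update.
u^{k+1} = 1.6765 + 0.5753 + 0.9371 = 3.1888
Step 4: Primal residual = |0.5753 + 0.9371| = 1.5123


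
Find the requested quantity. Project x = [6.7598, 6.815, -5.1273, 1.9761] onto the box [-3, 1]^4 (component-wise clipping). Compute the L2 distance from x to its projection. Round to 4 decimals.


Project each component onto [-3, 1].
clip(6.7598) = 1.0, clip(6.815) = 1.0, clip(-5.1273) = -3.0, clip(1.9761) = 1.0
Projection = [1.0, 1.0, -3.0, 1.0]
Squared diffs: [33.1753, 33.8142, 4.5254, 0.9528]
Distance = sqrt(72.4677) = 8.5128


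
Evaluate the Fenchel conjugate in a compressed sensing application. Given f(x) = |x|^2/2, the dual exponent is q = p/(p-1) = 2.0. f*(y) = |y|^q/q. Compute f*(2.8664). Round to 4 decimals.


The conjugate exponent q satisfies 1/p + 1/q = 1.
p = 2, so q = 2/(2 - 1) = 2.0
|y|^q = 2.8664^2.0 = 8.2162
f*(2.8664) = 8.2162 / 2.0 = 4.1081


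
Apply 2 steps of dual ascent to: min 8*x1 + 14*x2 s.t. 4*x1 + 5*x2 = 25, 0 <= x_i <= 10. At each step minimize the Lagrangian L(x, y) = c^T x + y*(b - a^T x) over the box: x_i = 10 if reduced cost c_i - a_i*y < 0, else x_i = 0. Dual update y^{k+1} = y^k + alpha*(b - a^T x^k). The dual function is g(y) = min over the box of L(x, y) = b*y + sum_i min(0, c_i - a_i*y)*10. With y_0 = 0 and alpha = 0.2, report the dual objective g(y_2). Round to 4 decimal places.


Dual ascent for LP: min 8*x1 + 14*x2, 4*x1 + 5*x2 = 25, 0 <= x_i <= 10
Step 1: y^k = 0.0, reduced costs: (8.0, 14.0)
  x^k = (0.0, 0.0), subgradient = b - a^T x = 25.0
  y^{k+1} = 0.0 + 0.2*25.0 = 5.0
Step 2: y^k = 5.0, reduced costs: (-12.0, -11.0)
  x^k = (10.0, 10.0), subgradient = b - a^T x = -65.0
  y^{k+1} = 5.0 + 0.2*-65.0 = -8.0
Dual objective at y_2 = -8.0: reduced costs (40.0, 54.0), box minimizer x = (0.0, 0.0)
g(y_2) = b*y + (c1 - a1*y)*x1 + (c2 - a2*y)*x2 = 25*(-8.0) + 40.0*0.0 + 54.0*0.0 = -200.0 + 0.0 + 0.0 = -200.0
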